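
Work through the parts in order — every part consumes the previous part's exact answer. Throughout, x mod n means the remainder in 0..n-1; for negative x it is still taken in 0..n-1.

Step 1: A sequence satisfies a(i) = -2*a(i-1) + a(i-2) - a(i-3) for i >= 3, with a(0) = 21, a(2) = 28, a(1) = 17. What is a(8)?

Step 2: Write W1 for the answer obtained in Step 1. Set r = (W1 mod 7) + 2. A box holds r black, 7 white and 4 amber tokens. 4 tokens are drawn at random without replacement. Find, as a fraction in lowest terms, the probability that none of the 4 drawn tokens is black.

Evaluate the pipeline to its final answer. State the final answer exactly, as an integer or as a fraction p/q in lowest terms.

55/646

Step 1: a(3) = -2*(28) + 1*(17) - 1*(21) = -60; iterating: a(3)=-60, a(4)=131, a(5)=-350, a(6)=891, a(7)=-2263, a(8)=5767; answer 5767
Step 2: W1 = 5767; r = 8; total draws C(19,4) = 3876; favorable C(11,4) = 330; P = 55/646; answer 55/646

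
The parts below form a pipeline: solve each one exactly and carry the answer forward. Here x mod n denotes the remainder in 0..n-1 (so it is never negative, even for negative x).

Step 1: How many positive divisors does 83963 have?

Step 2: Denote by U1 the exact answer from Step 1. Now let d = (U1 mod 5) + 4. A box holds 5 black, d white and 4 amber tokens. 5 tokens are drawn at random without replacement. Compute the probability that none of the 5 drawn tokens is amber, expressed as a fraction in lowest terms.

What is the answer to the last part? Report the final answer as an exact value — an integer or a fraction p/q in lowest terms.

Step 1: 83963 = 11 * 17 * 449; number of divisors = (1+1) * (1+1) * (1+1) = 8; answer 8
Step 2: U1 = 8; d = 7; total draws C(16,5) = 4368; favorable C(12,5) = 792; P = 33/182; answer 33/182

33/182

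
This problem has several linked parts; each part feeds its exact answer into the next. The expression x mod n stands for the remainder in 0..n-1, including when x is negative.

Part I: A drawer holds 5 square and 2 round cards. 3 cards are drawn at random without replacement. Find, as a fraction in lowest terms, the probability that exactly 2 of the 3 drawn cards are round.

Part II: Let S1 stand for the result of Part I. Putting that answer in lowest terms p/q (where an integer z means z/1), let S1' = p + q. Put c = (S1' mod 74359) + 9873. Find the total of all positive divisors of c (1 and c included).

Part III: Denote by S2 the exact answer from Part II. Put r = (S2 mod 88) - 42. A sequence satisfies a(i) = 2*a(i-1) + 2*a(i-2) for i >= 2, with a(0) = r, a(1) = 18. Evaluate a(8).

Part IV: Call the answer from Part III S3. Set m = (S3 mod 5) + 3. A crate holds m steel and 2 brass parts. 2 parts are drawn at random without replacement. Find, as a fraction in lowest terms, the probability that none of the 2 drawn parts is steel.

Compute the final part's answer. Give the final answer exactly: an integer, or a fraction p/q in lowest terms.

Part I: total draws C(7,3) = 35; favorable C(2,2)*C(5,1) = 5; P = 1/7; answer 1/7
Part II: S1 = 1/7; threaded value p + q = 8; c = 9881; 9881 = 41 * 241; sigma = (1 + 41) * (1 + 241) = 42 * 242 = 10164; answer 10164
Part III: S2 = 10164; r = 2; a(2) = 2*(18) + 2*(2) = 40; iterating: a(2)=40, a(3)=116, a(4)=312, a(5)=856, a(6)=2336, a(7)=6384, a(8)=17440; answer 17440
Part IV: S3 = 17440; m = 3; total draws C(5,2) = 10; favorable C(2,2) = 1; P = 1/10; answer 1/10

1/10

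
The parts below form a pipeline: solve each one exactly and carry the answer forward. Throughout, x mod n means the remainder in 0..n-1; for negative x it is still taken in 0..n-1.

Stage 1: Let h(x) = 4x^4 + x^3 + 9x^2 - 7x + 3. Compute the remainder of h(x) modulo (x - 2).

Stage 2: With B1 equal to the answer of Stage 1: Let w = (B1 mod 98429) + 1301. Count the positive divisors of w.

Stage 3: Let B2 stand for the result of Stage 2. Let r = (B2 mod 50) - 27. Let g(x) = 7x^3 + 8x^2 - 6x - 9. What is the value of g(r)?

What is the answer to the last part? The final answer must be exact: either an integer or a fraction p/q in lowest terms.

-45020

Stage 1: remainder = value at the root: 4*(2)^4 + 1*(2)^3 + 9*(2)^2 - 7*(2)^1 + 3 = (64) + (8) + (36) + (-14) + (3) = 97; answer 97
Stage 2: B1 = 97; w = 1398; 1398 = 2 * 3 * 233; number of divisors = (1+1) * (1+1) * (1+1) = 8; answer 8
Stage 3: B2 = 8; r = -19; 7*(-19)^3 + 8*(-19)^2 - 6*(-19)^1 - 9 = (-48013) + (2888) + (114) + (-9) = -45020; answer -45020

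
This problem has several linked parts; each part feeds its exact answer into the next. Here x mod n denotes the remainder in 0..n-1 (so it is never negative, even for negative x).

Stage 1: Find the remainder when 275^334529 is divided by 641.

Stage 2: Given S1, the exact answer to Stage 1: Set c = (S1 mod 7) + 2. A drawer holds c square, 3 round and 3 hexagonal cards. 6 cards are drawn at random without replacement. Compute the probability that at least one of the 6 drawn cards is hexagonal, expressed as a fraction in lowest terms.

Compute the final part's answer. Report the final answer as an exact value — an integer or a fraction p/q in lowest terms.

Stage 1: squarings mod 641: 275^1=275, 275^2=628, 275^4=169, 275^8=357, 275^16=531, 275^32=562, 275^64=472, 275^128=357, 275^256=531, 275^512=562, 275^1024=472, 275^2048=357, 275^4096=531, 275^8192=562, 275^16384=472, 275^32768=357, 275^65536=531, 275^131072=562, 275^262144=472; 275^334529 = 275^1 * 275^64 * 275^128 * 275^512 * 275^2048 * 275^4096 * 275^65536 * 275^262144 = 102 (mod 641); answer 102
Stage 2: S1 = 102; c = 6; total draws C(12,6) = 924; complement C(9,6) = 84; favorable 924 - 84 = 840; P = 10/11; answer 10/11

10/11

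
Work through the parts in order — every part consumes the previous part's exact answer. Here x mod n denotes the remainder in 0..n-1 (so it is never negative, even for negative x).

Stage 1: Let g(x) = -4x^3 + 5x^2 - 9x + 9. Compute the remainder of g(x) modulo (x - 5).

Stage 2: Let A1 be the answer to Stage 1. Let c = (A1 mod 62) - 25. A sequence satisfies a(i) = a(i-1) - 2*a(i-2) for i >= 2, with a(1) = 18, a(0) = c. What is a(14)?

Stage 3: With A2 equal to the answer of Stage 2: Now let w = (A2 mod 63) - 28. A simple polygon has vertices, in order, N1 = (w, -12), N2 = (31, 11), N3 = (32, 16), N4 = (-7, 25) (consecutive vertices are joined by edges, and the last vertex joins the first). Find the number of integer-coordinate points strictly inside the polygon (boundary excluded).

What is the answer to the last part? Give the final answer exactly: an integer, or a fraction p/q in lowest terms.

Stage 1: remainder = value at the root: -4*(5)^3 + 5*(5)^2 - 9*(5)^1 + 9 = (-500) + (125) + (-45) + (9) = -411; answer -411
Stage 2: A1 = -411; c = -2; a(2) = 1*(18) - 2*(-2) = 22; iterating: a(2)=22, a(3)=-14, a(4)=-58, a(5)=-30, a(6)=86, a(7)=146, a(8)=-26, a(9)=-318, a(10)=-266, a(11)=370, a(12)=902, a(13)=162, a(14)=-1642; answer -1642
Stage 3: A2 = -1642; w = 31; cross terms: (31*11 - 31*-12)=713, (31*16 - 32*11)=144, (32*25 - -7*16)=912, (-7*-12 - 31*25)=-691; twice the area = |1078| = 1078; area = 539; boundary points = 23 + 1 + 3 + 1 = 28; strictly interior points = area - boundary/2 + 1 = 526; answer 526

526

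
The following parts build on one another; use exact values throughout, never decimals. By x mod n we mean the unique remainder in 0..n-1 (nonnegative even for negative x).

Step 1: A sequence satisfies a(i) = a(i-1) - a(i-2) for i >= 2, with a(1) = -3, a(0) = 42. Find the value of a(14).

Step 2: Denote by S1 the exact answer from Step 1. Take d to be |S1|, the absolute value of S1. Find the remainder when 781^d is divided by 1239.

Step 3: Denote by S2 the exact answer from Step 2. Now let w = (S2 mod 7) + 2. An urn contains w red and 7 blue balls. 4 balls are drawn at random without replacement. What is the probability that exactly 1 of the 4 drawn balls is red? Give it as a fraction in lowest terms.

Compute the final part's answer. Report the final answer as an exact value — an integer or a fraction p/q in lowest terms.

1/2

Step 1: a(2) = 1*(-3) - 1*(42) = -45; iterating: a(2)=-45, a(3)=-42, a(4)=3, a(5)=45, a(6)=42, a(7)=-3, a(8)=-45, a(9)=-42, a(10)=3, a(11)=45, a(12)=42, a(13)=-3, a(14)=-45; answer -45
Step 2: S1 = -45; d = 45; squarings mod 1239: 781^1=781, 781^2=373, 781^4=361, 781^8=226, 781^16=277, 781^32=1150; 781^45 = 781^1 * 781^4 * 781^8 * 781^32 = 1198 (mod 1239); answer 1198
Step 3: S2 = 1198; w = 3; total draws C(10,4) = 210; favorable C(3,1)*C(7,3) = 105; P = 1/2; answer 1/2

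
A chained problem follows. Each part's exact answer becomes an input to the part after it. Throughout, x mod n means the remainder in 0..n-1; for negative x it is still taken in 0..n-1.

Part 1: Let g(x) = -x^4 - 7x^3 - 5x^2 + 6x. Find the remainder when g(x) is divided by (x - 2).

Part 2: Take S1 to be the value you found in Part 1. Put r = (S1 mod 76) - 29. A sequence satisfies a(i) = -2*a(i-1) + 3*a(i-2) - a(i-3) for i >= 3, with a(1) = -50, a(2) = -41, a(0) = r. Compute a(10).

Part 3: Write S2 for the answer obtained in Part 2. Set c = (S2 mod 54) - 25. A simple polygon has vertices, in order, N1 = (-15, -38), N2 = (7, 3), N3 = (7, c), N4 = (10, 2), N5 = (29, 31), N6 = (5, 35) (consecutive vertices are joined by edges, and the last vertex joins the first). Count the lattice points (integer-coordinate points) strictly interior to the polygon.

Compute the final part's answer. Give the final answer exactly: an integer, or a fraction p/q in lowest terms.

793

Part 1: remainder = value at the root: -1*(2)^4 - 7*(2)^3 - 5*(2)^2 + 6*(2)^1 = (-16) + (-56) + (-20) + (12) = -80; answer -80
Part 2: S1 = -80; r = 43; a(3) = -2*(-41) + 3*(-50) - 1*(43) = -111; iterating: a(3)=-111, a(4)=149, a(5)=-590, a(6)=1738, a(7)=-5395, a(8)=16594, a(9)=-51111, a(10)=157399; answer 157399
Part 3: S2 = 157399; c = 18; cross terms: (-15*3 - 7*-38)=221, (7*18 - 7*3)=105, (7*2 - 10*18)=-166, (10*31 - 29*2)=252, (29*35 - 5*31)=860, (5*-38 - -15*35)=335; twice the area = |1607| = 1607; area = 1607/2; boundary points = 1 + 15 + 1 + 1 + 4 + 1 = 23; strictly interior points = area - boundary/2 + 1 = 793; answer 793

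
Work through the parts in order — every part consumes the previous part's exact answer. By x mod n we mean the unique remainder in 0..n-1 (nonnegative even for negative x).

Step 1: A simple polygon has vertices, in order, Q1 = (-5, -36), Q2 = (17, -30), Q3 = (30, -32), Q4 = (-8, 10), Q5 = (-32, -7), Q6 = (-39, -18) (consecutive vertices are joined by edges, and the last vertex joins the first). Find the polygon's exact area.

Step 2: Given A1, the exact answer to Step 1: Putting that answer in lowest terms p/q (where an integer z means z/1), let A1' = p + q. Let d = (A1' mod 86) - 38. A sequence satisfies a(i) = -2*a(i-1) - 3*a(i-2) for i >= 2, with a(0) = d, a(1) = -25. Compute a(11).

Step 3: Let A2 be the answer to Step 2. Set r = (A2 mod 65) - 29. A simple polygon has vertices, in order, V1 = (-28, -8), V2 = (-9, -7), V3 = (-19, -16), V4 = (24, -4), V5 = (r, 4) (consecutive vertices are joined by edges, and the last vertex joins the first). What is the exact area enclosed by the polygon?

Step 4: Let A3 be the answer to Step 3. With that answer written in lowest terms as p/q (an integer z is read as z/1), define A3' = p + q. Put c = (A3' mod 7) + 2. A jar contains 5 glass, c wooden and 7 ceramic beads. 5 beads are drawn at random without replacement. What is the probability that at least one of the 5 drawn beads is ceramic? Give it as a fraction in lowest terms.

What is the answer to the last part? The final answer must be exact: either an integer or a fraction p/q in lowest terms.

4739/5168

Step 1: cross terms: (-5*-30 - 17*-36)=762, (17*-32 - 30*-30)=356, (30*10 - -8*-32)=44, (-8*-7 - -32*10)=376, (-32*-18 - -39*-7)=303, (-39*-36 - -5*-18)=1314; twice the area = |3155| = 3155; area = 3155/2; answer 3155/2
Step 2: A1 = 3155/2; threaded value p + q = 3157; d = 23; a(2) = -2*(-25) - 3*(23) = -19; iterating: a(2)=-19, a(3)=113, a(4)=-169, a(5)=-1, a(6)=509, a(7)=-1015, a(8)=503, a(9)=2039, a(10)=-5587, a(11)=5057; answer 5057
Step 3: A2 = 5057; r = 23; cross terms: (-28*-7 - -9*-8)=124, (-9*-16 - -19*-7)=11, (-19*-4 - 24*-16)=460, (24*4 - 23*-4)=188, (23*-8 - -28*4)=-72; twice the area = |711| = 711; area = 711/2; answer 711/2
Step 4: A3 = 711/2; threaded value p + q = 713; c = 8; total draws C(20,5) = 15504; complement C(13,5) = 1287; favorable 15504 - 1287 = 14217; P = 4739/5168; answer 4739/5168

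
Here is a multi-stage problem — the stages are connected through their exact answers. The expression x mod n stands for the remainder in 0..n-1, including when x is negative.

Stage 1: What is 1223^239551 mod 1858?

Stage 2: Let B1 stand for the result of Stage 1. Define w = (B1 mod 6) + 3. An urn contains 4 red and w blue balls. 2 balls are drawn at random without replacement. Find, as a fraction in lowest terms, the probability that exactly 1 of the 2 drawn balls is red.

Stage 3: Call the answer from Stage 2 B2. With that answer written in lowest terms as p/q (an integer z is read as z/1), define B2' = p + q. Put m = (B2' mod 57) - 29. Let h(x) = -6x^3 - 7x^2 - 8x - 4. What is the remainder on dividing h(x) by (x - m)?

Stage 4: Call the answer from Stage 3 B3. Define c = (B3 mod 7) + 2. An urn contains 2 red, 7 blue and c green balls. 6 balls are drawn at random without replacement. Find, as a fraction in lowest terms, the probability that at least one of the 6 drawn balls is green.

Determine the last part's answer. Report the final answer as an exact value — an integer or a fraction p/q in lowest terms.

Stage 1: squarings mod 1858: 1223^1=1223, 1223^2=39, 1223^4=1521, 1223^8=231, 1223^16=1337, 1223^32=173, 1223^64=201, 1223^128=1383, 1223^256=807, 1223^512=949, 1223^1024=1329, 1223^2048=1141, 1223^4096=1281, 1223^8192=347, 1223^16384=1497, 1223^32768=261, 1223^65536=1233, 1223^131072=445; 1223^239551 = 1223^1 * 1223^2 * 1223^4 * 1223^8 * 1223^16 * 1223^32 * 1223^128 * 1223^256 * 1223^512 * 1223^1024 * 1223^8192 * 1223^32768 * 1223^65536 * 1223^131072 = 1493 (mod 1858); answer 1493
Stage 2: B1 = 1493; w = 8; total draws C(12,2) = 66; favorable C(4,1)*C(8,1) = 32; P = 16/33; answer 16/33
Stage 3: B2 = 16/33; threaded value p + q = 49; m = 20; remainder = value at the root: -6*(20)^3 - 7*(20)^2 - 8*(20)^1 - 4 = (-48000) + (-2800) + (-160) + (-4) = -50964; answer -50964
Stage 4: B3 = -50964; c = 5; total draws C(14,6) = 3003; complement C(9,6) = 84; favorable 3003 - 84 = 2919; P = 139/143; answer 139/143

139/143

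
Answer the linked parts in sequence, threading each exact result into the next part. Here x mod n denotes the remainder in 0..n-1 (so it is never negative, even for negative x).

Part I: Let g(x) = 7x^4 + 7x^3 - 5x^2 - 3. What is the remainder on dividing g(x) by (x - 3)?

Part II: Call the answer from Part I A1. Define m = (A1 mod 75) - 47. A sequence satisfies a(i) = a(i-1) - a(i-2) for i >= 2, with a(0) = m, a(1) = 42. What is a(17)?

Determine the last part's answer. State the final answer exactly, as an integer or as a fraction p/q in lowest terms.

-56

Part I: remainder = value at the root: 7*(3)^4 + 7*(3)^3 - 5*(3)^2 - 3 = (567) + (189) + (-45) + (-3) = 708; answer 708
Part II: A1 = 708; m = -14; a(2) = 1*(42) - 1*(-14) = 56; iterating: a(2)=56, a(3)=14, a(4)=-42, a(5)=-56, a(6)=-14, a(7)=42, a(8)=56, a(9)=14, a(10)=-42, a(11)=-56, a(12)=-14, a(13)=42, a(14)=56, a(15)=14, a(16)=-42, a(17)=-56; answer -56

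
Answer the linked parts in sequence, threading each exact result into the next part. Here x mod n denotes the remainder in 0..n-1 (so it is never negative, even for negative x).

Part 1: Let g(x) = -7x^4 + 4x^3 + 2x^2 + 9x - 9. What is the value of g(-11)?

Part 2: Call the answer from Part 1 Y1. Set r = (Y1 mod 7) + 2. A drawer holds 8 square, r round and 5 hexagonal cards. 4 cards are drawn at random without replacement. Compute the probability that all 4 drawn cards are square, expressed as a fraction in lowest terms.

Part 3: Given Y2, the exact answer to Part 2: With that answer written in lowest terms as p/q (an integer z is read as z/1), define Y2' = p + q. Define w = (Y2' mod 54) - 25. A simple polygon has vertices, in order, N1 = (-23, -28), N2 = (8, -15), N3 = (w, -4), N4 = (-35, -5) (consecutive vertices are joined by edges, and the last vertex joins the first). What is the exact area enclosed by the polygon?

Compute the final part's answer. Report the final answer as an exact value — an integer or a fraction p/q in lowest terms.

651

Part 1: -7*(-11)^4 + 4*(-11)^3 + 2*(-11)^2 + 9*(-11)^1 - 9 = (-102487) + (-5324) + (242) + (-99) + (-9) = -107677; answer -107677
Part 2: Y1 = -107677; r = 6; total draws C(19,4) = 3876; favorable C(8,4) = 70; P = 35/1938; answer 35/1938
Part 3: Y2 = 35/1938; threaded value p + q = 1973; w = 4; cross terms: (-23*-15 - 8*-28)=569, (8*-4 - 4*-15)=28, (4*-5 - -35*-4)=-160, (-35*-28 - -23*-5)=865; twice the area = |1302| = 1302; area = 651; answer 651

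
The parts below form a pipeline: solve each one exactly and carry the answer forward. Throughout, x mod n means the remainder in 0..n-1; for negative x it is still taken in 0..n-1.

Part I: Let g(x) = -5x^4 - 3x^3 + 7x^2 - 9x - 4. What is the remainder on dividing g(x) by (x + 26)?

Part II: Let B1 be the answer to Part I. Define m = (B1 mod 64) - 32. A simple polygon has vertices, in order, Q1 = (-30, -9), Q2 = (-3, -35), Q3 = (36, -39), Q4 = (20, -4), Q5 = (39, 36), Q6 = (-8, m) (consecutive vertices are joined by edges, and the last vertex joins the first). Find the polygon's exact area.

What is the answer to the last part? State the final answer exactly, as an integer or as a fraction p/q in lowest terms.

Part I: remainder = value at the root: -5*(-26)^4 - 3*(-26)^3 + 7*(-26)^2 - 9*(-26)^1 - 4 = (-2284880) + (52728) + (4732) + (234) + (-4) = -2227190; answer -2227190
Part II: B1 = -2227190; m = -22; cross terms: (-30*-35 - -3*-9)=1023, (-3*-39 - 36*-35)=1377, (36*-4 - 20*-39)=636, (20*36 - 39*-4)=876, (39*-22 - -8*36)=-570, (-8*-9 - -30*-22)=-588; twice the area = |2754| = 2754; area = 1377; answer 1377

1377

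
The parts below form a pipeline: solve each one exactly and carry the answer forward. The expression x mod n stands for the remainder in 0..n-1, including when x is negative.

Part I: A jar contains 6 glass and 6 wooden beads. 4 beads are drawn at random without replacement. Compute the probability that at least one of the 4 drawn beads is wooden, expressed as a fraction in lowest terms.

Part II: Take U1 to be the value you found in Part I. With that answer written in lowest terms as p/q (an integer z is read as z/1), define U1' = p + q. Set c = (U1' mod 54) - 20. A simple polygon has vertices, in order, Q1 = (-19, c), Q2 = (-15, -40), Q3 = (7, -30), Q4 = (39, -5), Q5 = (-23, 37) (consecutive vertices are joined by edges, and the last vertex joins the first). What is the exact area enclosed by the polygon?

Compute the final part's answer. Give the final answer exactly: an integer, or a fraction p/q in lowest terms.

2364

Part I: total draws C(12,4) = 495; complement C(6,4) = 15; favorable 495 - 15 = 480; P = 32/33; answer 32/33
Part II: U1 = 32/33; threaded value p + q = 65; c = -9; cross terms: (-19*-40 - -15*-9)=625, (-15*-30 - 7*-40)=730, (7*-5 - 39*-30)=1135, (39*37 - -23*-5)=1328, (-23*-9 - -19*37)=910; twice the area = |4728| = 4728; area = 2364; answer 2364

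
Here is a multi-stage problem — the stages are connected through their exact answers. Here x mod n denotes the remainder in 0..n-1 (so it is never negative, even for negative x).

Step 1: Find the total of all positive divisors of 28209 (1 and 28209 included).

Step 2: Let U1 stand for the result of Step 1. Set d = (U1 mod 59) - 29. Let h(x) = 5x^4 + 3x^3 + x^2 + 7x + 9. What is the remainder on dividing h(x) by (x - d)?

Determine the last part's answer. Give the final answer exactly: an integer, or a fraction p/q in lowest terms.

Step 1: 28209 = 3 * 9403; sigma = (1 + 3) * (1 + 9403) = 4 * 9404 = 37616; answer 37616
Step 2: U1 = 37616; d = 4; remainder = value at the root: 5*(4)^4 + 3*(4)^3 + 1*(4)^2 + 7*(4)^1 + 9 = (1280) + (192) + (16) + (28) + (9) = 1525; answer 1525

1525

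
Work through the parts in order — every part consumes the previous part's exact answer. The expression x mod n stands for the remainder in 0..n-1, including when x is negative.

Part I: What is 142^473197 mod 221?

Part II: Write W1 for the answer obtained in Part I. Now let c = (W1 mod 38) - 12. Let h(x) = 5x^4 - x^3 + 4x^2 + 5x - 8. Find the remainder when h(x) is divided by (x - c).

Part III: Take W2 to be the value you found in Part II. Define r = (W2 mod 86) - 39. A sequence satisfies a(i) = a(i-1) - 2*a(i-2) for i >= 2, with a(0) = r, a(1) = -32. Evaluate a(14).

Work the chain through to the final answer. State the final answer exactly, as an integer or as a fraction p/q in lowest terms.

2988

Part I: squarings mod 221: 142^1=142, 142^2=53, 142^4=157, 142^8=118, 142^16=1, 142^32=1, 142^64=1, 142^128=1, 142^256=1, 142^512=1, 142^1024=1, 142^2048=1, 142^4096=1, 142^8192=1, 142^16384=1, 142^32768=1, 142^65536=1, 142^131072=1, 142^262144=1; 142^473197 = 142^1 * 142^4 * 142^8 * 142^32 * 142^64 * 142^2048 * 142^4096 * 142^8192 * 142^65536 * 142^131072 * 142^262144 = 129 (mod 221); answer 129
Part II: W1 = 129; c = 3; remainder = value at the root: 5*(3)^4 - 1*(3)^3 + 4*(3)^2 + 5*(3)^1 - 8 = (405) + (-27) + (36) + (15) + (-8) = 421; answer 421
Part III: W2 = 421; r = 38; a(2) = 1*(-32) - 2*(38) = -108; iterating: a(2)=-108, a(3)=-44, a(4)=172, a(5)=260, a(6)=-84, a(7)=-604, a(8)=-436, a(9)=772, a(10)=1644, a(11)=100, a(12)=-3188, a(13)=-3388, a(14)=2988; answer 2988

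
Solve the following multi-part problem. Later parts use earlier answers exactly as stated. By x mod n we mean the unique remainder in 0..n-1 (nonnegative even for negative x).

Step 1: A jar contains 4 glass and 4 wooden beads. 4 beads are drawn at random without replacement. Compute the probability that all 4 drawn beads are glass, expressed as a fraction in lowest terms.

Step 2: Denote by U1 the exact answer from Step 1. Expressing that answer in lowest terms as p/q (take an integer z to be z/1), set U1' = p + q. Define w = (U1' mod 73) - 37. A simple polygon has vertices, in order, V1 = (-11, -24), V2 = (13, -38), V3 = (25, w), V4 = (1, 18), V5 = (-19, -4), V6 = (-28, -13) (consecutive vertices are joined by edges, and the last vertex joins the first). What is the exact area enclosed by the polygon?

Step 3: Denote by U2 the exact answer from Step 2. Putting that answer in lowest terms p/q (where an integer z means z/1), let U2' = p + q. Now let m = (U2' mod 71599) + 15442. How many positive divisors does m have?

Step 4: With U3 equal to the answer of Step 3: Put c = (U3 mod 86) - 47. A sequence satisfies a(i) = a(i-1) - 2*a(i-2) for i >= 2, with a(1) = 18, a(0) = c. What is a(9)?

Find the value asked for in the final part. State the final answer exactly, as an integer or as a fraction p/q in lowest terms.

Step 1: total draws C(8,4) = 70; favorable C(4,4) = 1; P = 1/70; answer 1/70
Step 2: U1 = 1/70; threaded value p + q = 71; w = 34; cross terms: (-11*-38 - 13*-24)=730, (13*34 - 25*-38)=1392, (25*18 - 1*34)=416, (1*-4 - -19*18)=338, (-19*-13 - -28*-4)=135, (-28*-24 - -11*-13)=529; twice the area = |3540| = 3540; area = 1770; answer 1770
Step 3: U2 = 1770; threaded value p + q = 1771; m = 17213; 17213 = 7 * 2459; number of divisors = (1+1) * (1+1) = 4; answer 4
Step 4: U3 = 4; c = -43; a(2) = 1*(18) - 2*(-43) = 104; iterating: a(2)=104, a(3)=68, a(4)=-140, a(5)=-276, a(6)=4, a(7)=556, a(8)=548, a(9)=-564; answer -564

-564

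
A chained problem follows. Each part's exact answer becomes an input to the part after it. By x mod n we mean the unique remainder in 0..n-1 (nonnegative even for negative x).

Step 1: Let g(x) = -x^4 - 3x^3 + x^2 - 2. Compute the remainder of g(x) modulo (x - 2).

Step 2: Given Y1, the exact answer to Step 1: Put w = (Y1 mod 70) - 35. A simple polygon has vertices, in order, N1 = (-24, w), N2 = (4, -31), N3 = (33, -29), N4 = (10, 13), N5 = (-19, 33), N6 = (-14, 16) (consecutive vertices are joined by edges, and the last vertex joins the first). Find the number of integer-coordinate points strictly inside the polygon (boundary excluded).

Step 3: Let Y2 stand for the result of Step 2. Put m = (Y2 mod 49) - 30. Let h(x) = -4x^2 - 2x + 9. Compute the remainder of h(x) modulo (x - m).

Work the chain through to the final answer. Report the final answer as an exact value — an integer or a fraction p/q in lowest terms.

Step 1: remainder = value at the root: -1*(2)^4 - 3*(2)^3 + 1*(2)^2 - 2 = (-16) + (-24) + (4) + (-2) = -38; answer -38
Step 2: Y1 = -38; w = -3; cross terms: (-24*-31 - 4*-3)=756, (4*-29 - 33*-31)=907, (33*13 - 10*-29)=719, (10*33 - -19*13)=577, (-19*16 - -14*33)=158, (-14*-3 - -24*16)=426; twice the area = |3543| = 3543; area = 3543/2; boundary points = 28 + 1 + 1 + 1 + 1 + 1 = 33; strictly interior points = area - boundary/2 + 1 = 1756; answer 1756
Step 3: Y2 = 1756; m = 11; remainder = value at the root: -4*(11)^2 - 2*(11)^1 + 9 = (-484) + (-22) + (9) = -497; answer -497

-497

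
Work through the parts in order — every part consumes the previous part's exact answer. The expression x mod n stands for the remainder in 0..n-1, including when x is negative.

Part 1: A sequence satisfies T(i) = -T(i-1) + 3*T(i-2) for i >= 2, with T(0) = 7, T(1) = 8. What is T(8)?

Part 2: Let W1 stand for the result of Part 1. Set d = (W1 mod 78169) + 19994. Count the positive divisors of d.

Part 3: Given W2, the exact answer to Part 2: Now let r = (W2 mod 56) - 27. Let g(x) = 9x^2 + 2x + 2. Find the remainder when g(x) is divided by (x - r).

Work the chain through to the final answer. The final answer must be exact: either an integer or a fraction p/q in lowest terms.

77

Part 1: T(2) = -1*(8) + 3*(7) = 13; iterating: T(2)=13, T(3)=11, T(4)=28, T(5)=5, T(6)=79, T(7)=-64, T(8)=301; answer 301
Part 2: W1 = 301; d = 20295; 20295 = 3^2 * 5 * 11 * 41; number of divisors = (2+1) * (1+1) * (1+1) * (1+1) = 24; answer 24
Part 3: W2 = 24; r = -3; remainder = value at the root: 9*(-3)^2 + 2*(-3)^1 + 2 = (81) + (-6) + (2) = 77; answer 77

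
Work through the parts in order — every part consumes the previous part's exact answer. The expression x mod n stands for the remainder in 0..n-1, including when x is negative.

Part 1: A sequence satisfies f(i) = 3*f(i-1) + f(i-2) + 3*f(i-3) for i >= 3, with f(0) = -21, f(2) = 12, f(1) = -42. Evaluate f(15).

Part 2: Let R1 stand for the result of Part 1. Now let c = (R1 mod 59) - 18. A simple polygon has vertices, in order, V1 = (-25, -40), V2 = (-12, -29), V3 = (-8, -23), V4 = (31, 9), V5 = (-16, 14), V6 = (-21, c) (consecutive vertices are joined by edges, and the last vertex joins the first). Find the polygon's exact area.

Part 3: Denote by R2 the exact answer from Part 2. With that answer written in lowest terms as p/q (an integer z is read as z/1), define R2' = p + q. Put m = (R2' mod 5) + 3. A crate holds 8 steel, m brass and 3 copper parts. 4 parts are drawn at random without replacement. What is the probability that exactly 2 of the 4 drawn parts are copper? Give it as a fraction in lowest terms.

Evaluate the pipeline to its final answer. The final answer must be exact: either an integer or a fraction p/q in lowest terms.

Part 1: f(3) = 3*(12) + 1*(-42) + 3*(-21) = -69; iterating: f(3)=-69, f(4)=-321, f(5)=-996, f(6)=-3516, f(7)=-12507, f(8)=-44025, f(9)=-155130, f(10)=-546936, f(11)=-1928013, f(12)=-6796365, f(13)=-23957916, f(14)=-84454152, f(15)=-297709467; answer -297709467
Part 2: R1 = -297709467; c = 31; cross terms: (-25*-29 - -12*-40)=245, (-12*-23 - -8*-29)=44, (-8*9 - 31*-23)=641, (31*14 - -16*9)=578, (-16*31 - -21*14)=-202, (-21*-40 - -25*31)=1615; twice the area = |2921| = 2921; area = 2921/2; answer 2921/2
Part 3: R2 = 2921/2; threaded value p + q = 2923; m = 6; total draws C(17,4) = 2380; favorable C(3,2)*C(14,2) = 273; P = 39/340; answer 39/340

39/340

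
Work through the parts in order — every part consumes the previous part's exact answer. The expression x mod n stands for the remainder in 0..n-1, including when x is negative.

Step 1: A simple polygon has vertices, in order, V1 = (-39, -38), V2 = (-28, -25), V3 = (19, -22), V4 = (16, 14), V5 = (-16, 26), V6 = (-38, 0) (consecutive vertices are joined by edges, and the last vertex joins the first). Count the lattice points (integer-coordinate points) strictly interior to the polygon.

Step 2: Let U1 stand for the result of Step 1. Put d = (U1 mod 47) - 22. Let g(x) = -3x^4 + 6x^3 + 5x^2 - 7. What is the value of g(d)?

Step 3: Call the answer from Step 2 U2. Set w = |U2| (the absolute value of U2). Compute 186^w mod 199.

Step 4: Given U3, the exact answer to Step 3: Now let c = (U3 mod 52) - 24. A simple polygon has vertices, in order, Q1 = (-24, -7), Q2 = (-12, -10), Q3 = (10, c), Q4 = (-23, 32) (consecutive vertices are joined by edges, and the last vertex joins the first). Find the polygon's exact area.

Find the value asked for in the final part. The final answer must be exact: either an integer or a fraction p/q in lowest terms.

Step 1: cross terms: (-39*-25 - -28*-38)=-89, (-28*-22 - 19*-25)=1091, (19*14 - 16*-22)=618, (16*26 - -16*14)=640, (-16*0 - -38*26)=988, (-38*-38 - -39*0)=1444; twice the area = |4692| = 4692; area = 2346; boundary points = 1 + 1 + 3 + 4 + 2 + 1 = 12; strictly interior points = area - boundary/2 + 1 = 2341; answer 2341
Step 2: U1 = 2341; d = 16; -3*(16)^4 + 6*(16)^3 + 5*(16)^2 - 7 = (-196608) + (24576) + (1280) + (-7) = -170759; answer -170759
Step 3: U2 = -170759; w = 170759; squarings mod 199: 186^1=186, 186^2=169, 186^4=104, 186^8=70, 186^16=124, 186^32=53, 186^64=23, 186^128=131, 186^256=47, 186^512=20, 186^1024=2, 186^2048=4, 186^4096=16, 186^8192=57, 186^16384=65, 186^32768=46, 186^65536=126, 186^131072=155; 186^170759 = 186^1 * 186^2 * 186^4 * 186^256 * 186^512 * 186^2048 * 186^4096 * 186^32768 * 186^131072 = 69 (mod 199); answer 69
Step 4: U3 = 69; c = -7; cross terms: (-24*-10 - -12*-7)=156, (-12*-7 - 10*-10)=184, (10*32 - -23*-7)=159, (-23*-7 - -24*32)=929; twice the area = |1428| = 1428; area = 714; answer 714

714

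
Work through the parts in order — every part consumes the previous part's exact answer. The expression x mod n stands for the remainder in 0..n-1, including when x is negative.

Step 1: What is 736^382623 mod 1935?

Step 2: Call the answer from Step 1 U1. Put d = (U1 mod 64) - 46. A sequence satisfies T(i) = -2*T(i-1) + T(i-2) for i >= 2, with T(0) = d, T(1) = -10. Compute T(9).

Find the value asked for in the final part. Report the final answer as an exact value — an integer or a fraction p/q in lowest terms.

Step 1: squarings mod 1935: 736^1=736, 736^2=1831, 736^4=1141, 736^8=1561, 736^16=556, 736^32=1471, 736^64=511, 736^128=1831, 736^256=1141, 736^512=1561, 736^1024=556, 736^2048=1471, 736^4096=511, 736^8192=1831, 736^16384=1141, 736^32768=1561, 736^65536=556, 736^131072=1471, 736^262144=511; 736^382623 = 736^1 * 736^2 * 736^4 * 736^8 * 736^16 * 736^128 * 736^512 * 736^1024 * 736^4096 * 736^16384 * 736^32768 * 736^65536 * 736^262144 = 856 (mod 1935); answer 856
Step 2: U1 = 856; d = -22; T(2) = -2*(-10) + 1*(-22) = -2; iterating: T(2)=-2, T(3)=-6, T(4)=10, T(5)=-26, T(6)=62, T(7)=-150, T(8)=362, T(9)=-874; answer -874

-874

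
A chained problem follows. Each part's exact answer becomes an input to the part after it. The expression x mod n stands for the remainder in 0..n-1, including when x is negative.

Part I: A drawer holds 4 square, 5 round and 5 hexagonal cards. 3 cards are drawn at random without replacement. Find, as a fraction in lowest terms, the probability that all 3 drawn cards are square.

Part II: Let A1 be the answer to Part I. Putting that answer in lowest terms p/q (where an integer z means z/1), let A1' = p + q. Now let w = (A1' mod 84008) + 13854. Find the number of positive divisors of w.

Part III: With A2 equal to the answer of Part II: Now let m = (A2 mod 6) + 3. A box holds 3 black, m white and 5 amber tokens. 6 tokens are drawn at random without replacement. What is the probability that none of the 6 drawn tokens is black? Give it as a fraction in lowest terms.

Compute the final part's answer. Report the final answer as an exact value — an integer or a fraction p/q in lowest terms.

35/286

Part I: total draws C(14,3) = 364; favorable C(4,3) = 4; P = 1/91; answer 1/91
Part II: A1 = 1/91; threaded value p + q = 92; w = 13946; 13946 = 2 * 19 * 367; number of divisors = (1+1) * (1+1) * (1+1) = 8; answer 8
Part III: A2 = 8; m = 5; total draws C(13,6) = 1716; favorable C(10,6) = 210; P = 35/286; answer 35/286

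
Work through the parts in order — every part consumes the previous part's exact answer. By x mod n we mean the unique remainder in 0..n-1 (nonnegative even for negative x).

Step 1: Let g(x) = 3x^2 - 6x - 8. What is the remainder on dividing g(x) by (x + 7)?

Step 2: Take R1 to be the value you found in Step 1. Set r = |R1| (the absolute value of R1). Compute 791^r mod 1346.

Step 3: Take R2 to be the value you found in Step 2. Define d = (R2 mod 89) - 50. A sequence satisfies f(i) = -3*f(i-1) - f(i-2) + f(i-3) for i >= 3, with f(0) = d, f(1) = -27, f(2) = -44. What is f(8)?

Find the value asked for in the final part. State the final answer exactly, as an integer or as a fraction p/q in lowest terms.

Step 1: remainder = value at the root: 3*(-7)^2 - 6*(-7)^1 - 8 = (147) + (42) + (-8) = 181; answer 181
Step 2: R1 = 181; r = 181; squarings mod 1346: 791^1=791, 791^2=1137, 791^4=609, 791^8=731, 791^16=1345, 791^32=1, 791^64=1, 791^128=1; 791^181 = 791^1 * 791^4 * 791^16 * 791^32 * 791^128 = 149 (mod 1346); answer 149
Step 3: R2 = 149; d = 10; f(3) = -3*(-44) - 1*(-27) + 1*(10) = 169; iterating: f(3)=169, f(4)=-490, f(5)=1257, f(6)=-3112, f(7)=7589, f(8)=-18398; answer -18398

-18398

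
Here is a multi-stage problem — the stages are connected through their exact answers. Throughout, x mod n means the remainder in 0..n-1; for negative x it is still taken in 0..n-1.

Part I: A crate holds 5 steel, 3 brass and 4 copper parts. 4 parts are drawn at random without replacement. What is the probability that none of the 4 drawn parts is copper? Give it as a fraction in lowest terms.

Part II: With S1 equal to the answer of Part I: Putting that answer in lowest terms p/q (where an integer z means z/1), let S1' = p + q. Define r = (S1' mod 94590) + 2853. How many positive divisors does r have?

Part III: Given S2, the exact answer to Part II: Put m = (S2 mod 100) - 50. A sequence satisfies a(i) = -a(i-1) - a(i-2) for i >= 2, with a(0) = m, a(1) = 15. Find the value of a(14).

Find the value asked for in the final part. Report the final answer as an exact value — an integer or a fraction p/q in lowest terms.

Part I: total draws C(12,4) = 495; favorable C(8,4) = 70; P = 14/99; answer 14/99
Part II: S1 = 14/99; threaded value p + q = 113; r = 2966; 2966 = 2 * 1483; number of divisors = (1+1) * (1+1) = 4; answer 4
Part III: S2 = 4; m = -46; a(2) = -1*(15) - 1*(-46) = 31; iterating: a(2)=31, a(3)=-46, a(4)=15, a(5)=31, a(6)=-46, a(7)=15, a(8)=31, a(9)=-46, a(10)=15, a(11)=31, a(12)=-46, a(13)=15, a(14)=31; answer 31

31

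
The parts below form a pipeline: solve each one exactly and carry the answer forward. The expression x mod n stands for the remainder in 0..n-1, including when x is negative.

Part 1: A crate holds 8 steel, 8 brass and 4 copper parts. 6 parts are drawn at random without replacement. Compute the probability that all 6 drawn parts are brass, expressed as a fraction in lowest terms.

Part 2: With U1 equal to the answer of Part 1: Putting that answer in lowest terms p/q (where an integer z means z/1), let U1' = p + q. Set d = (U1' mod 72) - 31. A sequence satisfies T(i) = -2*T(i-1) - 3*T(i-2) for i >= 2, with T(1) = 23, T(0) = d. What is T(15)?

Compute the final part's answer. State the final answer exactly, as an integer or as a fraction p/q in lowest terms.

Part 1: total draws C(20,6) = 38760; favorable C(8,6) = 28; P = 7/9690; answer 7/9690
Part 2: U1 = 7/9690; threaded value p + q = 9697; d = 18; T(2) = -2*(23) - 3*(18) = -100; iterating: T(2)=-100, T(3)=131, T(4)=38, T(5)=-469, T(6)=824, T(7)=-241, T(8)=-1990, T(9)=4703, T(10)=-3436, T(11)=-7237, T(12)=24782, T(13)=-27853, T(14)=-18640, T(15)=120839; answer 120839

120839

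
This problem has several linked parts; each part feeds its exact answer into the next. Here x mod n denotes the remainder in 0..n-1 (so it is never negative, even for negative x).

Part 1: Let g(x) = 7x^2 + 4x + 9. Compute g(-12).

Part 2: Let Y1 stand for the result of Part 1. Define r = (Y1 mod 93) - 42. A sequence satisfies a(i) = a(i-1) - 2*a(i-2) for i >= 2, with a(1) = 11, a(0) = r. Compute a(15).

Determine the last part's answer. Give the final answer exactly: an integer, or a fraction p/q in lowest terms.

-1525

Part 1: 7*(-12)^2 + 4*(-12)^1 + 9 = (1008) + (-48) + (9) = 969; answer 969
Part 2: Y1 = 969; r = -3; a(2) = 1*(11) - 2*(-3) = 17; iterating: a(2)=17, a(3)=-5, a(4)=-39, a(5)=-29, a(6)=49, a(7)=107, a(8)=9, a(9)=-205, a(10)=-223, a(11)=187, a(12)=633, a(13)=259, a(14)=-1007, a(15)=-1525; answer -1525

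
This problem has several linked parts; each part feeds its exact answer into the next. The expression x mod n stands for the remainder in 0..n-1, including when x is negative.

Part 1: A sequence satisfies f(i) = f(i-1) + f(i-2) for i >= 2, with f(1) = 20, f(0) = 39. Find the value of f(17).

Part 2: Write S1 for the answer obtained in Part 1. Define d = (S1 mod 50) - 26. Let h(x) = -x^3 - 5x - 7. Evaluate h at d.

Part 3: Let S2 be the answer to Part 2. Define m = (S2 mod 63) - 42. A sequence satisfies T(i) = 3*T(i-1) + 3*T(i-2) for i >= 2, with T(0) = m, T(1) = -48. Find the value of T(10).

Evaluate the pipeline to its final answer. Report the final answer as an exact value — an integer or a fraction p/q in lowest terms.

Part 1: f(2) = 1*(20) + 1*(39) = 59; iterating: f(2)=59, f(3)=79, f(4)=138, f(5)=217, f(6)=355, f(7)=572, f(8)=927, f(9)=1499, f(10)=2426, f(11)=3925, f(12)=6351, f(13)=10276, f(14)=16627, f(15)=26903, f(16)=43530, f(17)=70433; answer 70433
Part 2: S1 = 70433; d = 7; -1*(7)^3 - 5*(7)^1 - 7 = (-343) + (-35) + (-7) = -385; answer -385
Part 3: S2 = -385; m = 14; T(2) = 3*(-48) + 3*(14) = -102; iterating: T(2)=-102, T(3)=-450, T(4)=-1656, T(5)=-6318, T(6)=-23922, T(7)=-90720, T(8)=-343926, T(9)=-1303938, T(10)=-4943592; answer -4943592

-4943592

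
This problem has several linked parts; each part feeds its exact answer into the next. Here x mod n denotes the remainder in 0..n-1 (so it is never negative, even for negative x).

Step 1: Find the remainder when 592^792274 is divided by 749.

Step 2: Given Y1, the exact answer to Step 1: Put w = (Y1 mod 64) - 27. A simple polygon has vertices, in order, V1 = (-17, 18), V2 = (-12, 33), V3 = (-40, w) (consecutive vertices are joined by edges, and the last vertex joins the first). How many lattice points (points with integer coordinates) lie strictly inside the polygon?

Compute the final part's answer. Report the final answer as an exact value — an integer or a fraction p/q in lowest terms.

117

Step 1: squarings mod 749: 592^1=592, 592^2=681, 592^4=130, 592^8=422, 592^16=571, 592^32=226, 592^64=144, 592^128=513, 592^256=270, 592^512=247, 592^1024=340, 592^2048=254, 592^4096=102, 592^8192=667, 592^16384=732, 592^32768=289, 592^65536=382, 592^131072=618, 592^262144=683, 592^524288=611; 592^792274 = 592^2 * 592^16 * 592^64 * 592^128 * 592^512 * 592^1024 * 592^4096 * 592^262144 * 592^524288 = 25 (mod 749); answer 25
Step 2: Y1 = 25; w = -2; cross terms: (-17*33 - -12*18)=-345, (-12*-2 - -40*33)=1344, (-40*18 - -17*-2)=-754; twice the area = |245| = 245; area = 245/2; boundary points = 5 + 7 + 1 = 13; strictly interior points = area - boundary/2 + 1 = 117; answer 117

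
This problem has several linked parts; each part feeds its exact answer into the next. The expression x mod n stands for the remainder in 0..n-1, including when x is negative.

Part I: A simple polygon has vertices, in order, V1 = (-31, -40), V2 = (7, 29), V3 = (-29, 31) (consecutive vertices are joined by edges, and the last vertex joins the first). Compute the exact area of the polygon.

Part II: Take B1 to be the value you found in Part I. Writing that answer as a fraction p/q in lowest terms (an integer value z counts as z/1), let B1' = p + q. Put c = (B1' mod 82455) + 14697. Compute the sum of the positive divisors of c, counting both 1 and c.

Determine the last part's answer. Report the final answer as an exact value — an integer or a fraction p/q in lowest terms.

31968

Part I: cross terms: (-31*29 - 7*-40)=-619, (7*31 - -29*29)=1058, (-29*-40 - -31*31)=2121; twice the area = |2560| = 2560; area = 1280; answer 1280
Part II: B1 = 1280; threaded value p + q = 1281; c = 15978; 15978 = 2 * 3 * 2663; sigma = (1 + 2) * (1 + 3) * (1 + 2663) = 3 * 4 * 2664 = 31968; answer 31968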